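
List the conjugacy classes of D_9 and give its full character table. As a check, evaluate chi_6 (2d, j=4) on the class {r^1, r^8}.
Conjugacy classes: {e} of size 1, {r^1, r^8} of size 2, {r^2, r^7} of size 2, {r^3, r^6} of size 2, {r^4, r^5} of size 2, {s, sr, ..., sr^8} of size 9.
Character table:
  irrep \ class              {e} (size 1)  {r^1, r^8} (size 2)  {r^2, r^7} (size 2)  {r^3, r^6} (size 2)  {r^4, r^5} (size 2)  {s, sr, ..., sr^8} (size 9)
  chi_1 (triv)               1             1                    1                    1                    1                    1                          
  chi_2 (sign: r->1, s->-1)  1             1                    1                    1                    1                    -1                         
  chi_3 (2d, j=1)            2             2*cos(2*pi/9)        2*cos(4*pi/9)        -1                   -2*cos(pi/9)         0                          
  chi_4 (2d, j=2)            2             2*cos(4*pi/9)        -2*cos(pi/9)         -1                   2*cos(2*pi/9)        0                          
  chi_5 (2d, j=3)            2             -1                   -1                   2                    -1                   0                          
  chi_6 (2d, j=4)            2             -2*cos(pi/9)         2*cos(2*pi/9)        -1                   2*cos(4*pi/9)        0                          

Spot check: chi_6 (2d, j=4) on {r^1, r^8} = -2*cos(pi/9).

Proof sketch: D_9 has order 2*9 = 18 with 6 conjugacy classes, hence 6 irreducibles. Sum of squared dims 1 + 1 + 4 + 4 + 4 + 4 = 18 = |G|. Linear characters come from the abelianisation; the 2-dimensional irreps have character r^k -> 2*cos(2*pi*j*k/9), reflections -> 0.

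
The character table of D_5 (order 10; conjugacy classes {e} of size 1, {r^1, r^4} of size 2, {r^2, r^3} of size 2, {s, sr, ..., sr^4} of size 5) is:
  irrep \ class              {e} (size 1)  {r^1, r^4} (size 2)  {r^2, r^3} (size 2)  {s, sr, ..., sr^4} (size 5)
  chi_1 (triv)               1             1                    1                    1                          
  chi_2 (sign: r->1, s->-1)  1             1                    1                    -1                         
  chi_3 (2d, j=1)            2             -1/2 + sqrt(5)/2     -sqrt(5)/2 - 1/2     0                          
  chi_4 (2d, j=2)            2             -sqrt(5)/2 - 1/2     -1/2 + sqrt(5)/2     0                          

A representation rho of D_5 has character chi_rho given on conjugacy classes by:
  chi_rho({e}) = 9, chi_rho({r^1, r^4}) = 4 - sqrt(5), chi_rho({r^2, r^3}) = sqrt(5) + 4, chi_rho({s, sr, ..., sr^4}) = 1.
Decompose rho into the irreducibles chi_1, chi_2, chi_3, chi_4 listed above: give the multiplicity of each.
Multiplicities: chi_1: 3, chi_2: 2, chi_3: 0, chi_4: 2.

Derivation: Use <chi_rho, chi> = (1/|G|) sum_C |C| * chi_rho(C) * conj(chi(C)) with |G| = 10 for each irreducible chi in the table:
  <chi_rho, chi_1> = (1/10)[1*(9)*conj(1) + 2*(4 - sqrt(5))*conj(1) + 2*(sqrt(5) + 4)*conj(1) + 5*(1)*conj(1)]
      = (1/10)[(9) + (8 - 2*sqrt(5)) + (2*sqrt(5) + 8) + (5)] = 30/10 = 3
  <chi_rho, chi_2> = (1/10)[1*(9)*conj(1) + 2*(4 - sqrt(5))*conj(1) + 2*(sqrt(5) + 4)*conj(1) + 5*(1)*conj(-1)]
      = (1/10)[(9) + (8 - 2*sqrt(5)) + (2*sqrt(5) + 8) + (-5)] = 20/10 = 2
  <chi_rho, chi_3> = (1/10)[1*(9)*conj(2) + 2*(4 - sqrt(5))*conj(-1/2 + sqrt(5)/2) + 2*(sqrt(5) + 4)*conj(-sqrt(5)/2 - 1/2) + 5*(1)*conj(0)]
      = (1/10)[(18) + (-9 + 5*sqrt(5)) + (-5*sqrt(5) - 9) + (0)] = 0/10 = 0
  <chi_rho, chi_4> = (1/10)[1*(9)*conj(2) + 2*(4 - sqrt(5))*conj(-sqrt(5)/2 - 1/2) + 2*(sqrt(5) + 4)*conj(-1/2 + sqrt(5)/2) + 5*(1)*conj(0)]
      = (1/10)[(18) + (1 - 3*sqrt(5)) + (1 + 3*sqrt(5)) + (0)] = 20/10 = 2
Dimension check: dim(rho) = sum (mult * dim) = 3*1 + 2*1 + 0*2 + 2*2 = 9 = chi_rho(e) = 9.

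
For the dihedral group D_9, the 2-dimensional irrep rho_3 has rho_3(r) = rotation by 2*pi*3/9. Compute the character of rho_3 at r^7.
chi_{rho_3}(r^7) = 2*cos(2*pi*3*7/9) = -1

Details: rho_3(r^7) is rotation by angle 2*pi*3*7/9, whose trace is 2*cos(2*pi*3*7/9) = -1.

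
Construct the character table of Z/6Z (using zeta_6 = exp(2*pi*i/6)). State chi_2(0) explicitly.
Character table of Z/6Z (irreps indexed chi_0,...,chi_5 with chi_k(m) = zeta_6^(k*m), zeta_6 = exp(2*pi*i/6)):
  irrep \ class  {0} (size 1)  {1} (size 1)    {2} (size 1)    {3} (size 1)  {4} (size 1)    {5} (size 1)  
  chi_0          1             1               1               1             1               1             
  chi_1          1             exp(I*pi/3)     exp(2*I*pi/3)   -1            exp(-2*I*pi/3)  exp(-I*pi/3)  
  chi_2          1             exp(2*I*pi/3)   exp(-2*I*pi/3)  1             exp(2*I*pi/3)   exp(-2*I*pi/3)
  chi_3          1             -1              1               -1            1               -1            
  chi_4          1             exp(-2*I*pi/3)  exp(2*I*pi/3)   1             exp(-2*I*pi/3)  exp(2*I*pi/3) 
  chi_5          1             exp(-I*pi/3)    exp(-2*I*pi/3)  -1            exp(2*I*pi/3)   exp(I*pi/3)   

Spot check: chi_2(0) = zeta_6^(2*0) = zeta_6^0 = 1.

Z/6Z is abelian, so all 6 irreducible complex representations are 1-dimensional. They are given by chi_k(m) = zeta_6^(k*m) for k = 0,...,5. Row orthogonality: sum_m chi_k(m) conj(chi_l(m)) = 6 * [k = l].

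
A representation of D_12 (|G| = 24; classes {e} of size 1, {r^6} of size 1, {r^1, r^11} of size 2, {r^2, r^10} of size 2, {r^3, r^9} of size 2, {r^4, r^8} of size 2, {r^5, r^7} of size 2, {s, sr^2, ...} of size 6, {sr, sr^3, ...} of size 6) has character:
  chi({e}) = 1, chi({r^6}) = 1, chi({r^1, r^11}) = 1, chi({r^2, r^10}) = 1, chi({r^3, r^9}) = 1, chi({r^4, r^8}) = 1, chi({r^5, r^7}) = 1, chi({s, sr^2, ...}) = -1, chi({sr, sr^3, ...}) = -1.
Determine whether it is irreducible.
Irreducible: <chi, chi> = 1.

Derivation: <chi, chi> = (1/|G|) sum_C |C| * |chi(C)|^2 = (1/24)[1*|1|^2 + 1*|1|^2 + 2*|1|^2 + 2*|1|^2 + 2*|1|^2 + 2*|1|^2 + 2*|1|^2 + 6*|-1|^2 + 6*|-1|^2]
  = (1/24)[(1) + (1) + (2) + (2) + (2) + (2) + (2) + (6) + (6)] = 24/24 = 1.
A character is irreducible iff <chi, chi> = 1, so this representation is irreducible.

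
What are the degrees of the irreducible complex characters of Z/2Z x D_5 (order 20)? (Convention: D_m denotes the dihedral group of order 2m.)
Dimensions: 1, 1, 1, 1, 2, 2, 2, 2

Explanation: There are 8 irreducibles (= number of conjugacy classes). Their dimensions d_i satisfy sum d_i^2 = |G| = 20: 1 + 1 + 1 + 1 + 4 + 4 + 4 + 4 = 20. (For the product with Z/2Z: each of the 2 1-dim characters of Z/2Z tensors with each irrep of D_5, giving 2 copies of each D_5-dimension.)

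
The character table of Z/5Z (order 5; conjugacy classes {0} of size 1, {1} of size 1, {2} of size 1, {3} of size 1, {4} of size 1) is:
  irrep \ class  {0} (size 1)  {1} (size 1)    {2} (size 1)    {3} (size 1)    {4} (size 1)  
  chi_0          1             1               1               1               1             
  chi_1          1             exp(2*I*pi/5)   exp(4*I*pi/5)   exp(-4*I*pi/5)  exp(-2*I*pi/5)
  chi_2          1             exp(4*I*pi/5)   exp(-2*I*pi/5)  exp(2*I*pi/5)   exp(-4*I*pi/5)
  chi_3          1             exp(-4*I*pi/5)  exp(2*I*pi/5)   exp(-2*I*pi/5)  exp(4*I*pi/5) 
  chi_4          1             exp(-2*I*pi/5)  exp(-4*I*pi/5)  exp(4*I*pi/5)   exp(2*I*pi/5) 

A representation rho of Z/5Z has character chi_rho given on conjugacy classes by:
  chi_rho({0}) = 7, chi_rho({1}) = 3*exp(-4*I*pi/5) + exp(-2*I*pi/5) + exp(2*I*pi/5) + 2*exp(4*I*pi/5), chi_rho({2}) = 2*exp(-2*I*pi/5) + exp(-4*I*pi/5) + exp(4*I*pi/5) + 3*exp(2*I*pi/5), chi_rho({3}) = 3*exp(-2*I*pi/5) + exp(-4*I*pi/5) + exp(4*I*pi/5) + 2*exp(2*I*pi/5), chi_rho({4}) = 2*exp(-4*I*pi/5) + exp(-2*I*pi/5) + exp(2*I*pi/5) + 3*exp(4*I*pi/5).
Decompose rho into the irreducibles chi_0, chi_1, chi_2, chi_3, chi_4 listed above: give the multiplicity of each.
Multiplicities: chi_0: 0, chi_1: 1, chi_2: 2, chi_3: 3, chi_4: 1.

Solution. Use <chi_rho, chi> = (1/|G|) sum_C |C| * chi_rho(C) * conj(chi(C)) with |G| = 5 for each irreducible chi in the table:
  <chi_rho, chi_0> = (1/5)[1*(7)*conj(1) + 1*(3*exp(-4*I*pi/5) + exp(-2*I*pi/5) + exp(2*I*pi/5) + 2*exp(4*I*pi/5))*conj(1) + 1*(2*exp(-2*I*pi/5) + exp(-4*I*pi/5) + exp(4*I*pi/5) + 3*exp(2*I*pi/5))*conj(1) + 1*(3*exp(-2*I*pi/5) + exp(-4*I*pi/5) + exp(4*I*pi/5) + 2*exp(2*I*pi/5))*conj(1) + 1*(2*exp(-4*I*pi/5) + exp(-2*I*pi/5) + exp(2*I*pi/5) + 3*exp(4*I*pi/5))*conj(1)]
      = (1/5)[(7) + (3*exp(-4*I*pi/5) + exp(-2*I*pi/5) + exp(2*I*pi/5) + 2*exp(4*I*pi/5)) + (2*exp(-2*I*pi/5) + exp(-4*I*pi/5) + exp(4*I*pi/5) + 3*exp(2*I*pi/5)) + (3*exp(-2*I*pi/5) + exp(-4*I*pi/5) + exp(4*I*pi/5) + 2*exp(2*I*pi/5)) + (2*exp(-4*I*pi/5) + exp(-2*I*pi/5) + exp(2*I*pi/5) + 3*exp(4*I*pi/5))] = 0/5 = 0
  <chi_rho, chi_1> = (1/5)[1*(7)*conj(1) + 1*(3*exp(-4*I*pi/5) + exp(-2*I*pi/5) + exp(2*I*pi/5) + 2*exp(4*I*pi/5))*conj(exp(2*I*pi/5)) + 1*(2*exp(-2*I*pi/5) + exp(-4*I*pi/5) + exp(4*I*pi/5) + 3*exp(2*I*pi/5))*conj(exp(4*I*pi/5)) + 1*(3*exp(-2*I*pi/5) + exp(-4*I*pi/5) + exp(4*I*pi/5) + 2*exp(2*I*pi/5))*conj(exp(-4*I*pi/5)) + 1*(2*exp(-4*I*pi/5) + exp(-2*I*pi/5) + exp(2*I*pi/5) + 3*exp(4*I*pi/5))*conj(exp(-2*I*pi/5))]
      = (1/5)[(7) + (1 + exp(-4*I*pi/5) + 3*exp(4*I*pi/5) + 2*exp(2*I*pi/5)) + (1 + 3*exp(-2*I*pi/5) + exp(2*I*pi/5) + 2*exp(4*I*pi/5)) + (1 + 2*exp(-4*I*pi/5) + exp(-2*I*pi/5) + 3*exp(2*I*pi/5)) + (1 + 2*exp(-2*I*pi/5) + 3*exp(-4*I*pi/5) + exp(4*I*pi/5))] = 5/5 = 1
  <chi_rho, chi_2> = (1/5)[1*(7)*conj(1) + 1*(3*exp(-4*I*pi/5) + exp(-2*I*pi/5) + exp(2*I*pi/5) + 2*exp(4*I*pi/5))*conj(exp(4*I*pi/5)) + 1*(2*exp(-2*I*pi/5) + exp(-4*I*pi/5) + exp(4*I*pi/5) + 3*exp(2*I*pi/5))*conj(exp(-2*I*pi/5)) + 1*(3*exp(-2*I*pi/5) + exp(-4*I*pi/5) + exp(4*I*pi/5) + 2*exp(2*I*pi/5))*conj(exp(2*I*pi/5)) + 1*(2*exp(-4*I*pi/5) + exp(-2*I*pi/5) + exp(2*I*pi/5) + 3*exp(4*I*pi/5))*conj(exp(-4*I*pi/5))]
      = (1/5)[(7) + (2 + exp(-2*I*pi/5) + exp(4*I*pi/5) + 3*exp(2*I*pi/5)) + (2 + exp(-2*I*pi/5) + exp(-4*I*pi/5) + 3*exp(4*I*pi/5)) + (2 + 3*exp(-4*I*pi/5) + exp(4*I*pi/5) + exp(2*I*pi/5)) + (2 + 3*exp(-2*I*pi/5) + exp(-4*I*pi/5) + exp(2*I*pi/5))] = 10/5 = 2
  <chi_rho, chi_3> = (1/5)[1*(7)*conj(1) + 1*(3*exp(-4*I*pi/5) + exp(-2*I*pi/5) + exp(2*I*pi/5) + 2*exp(4*I*pi/5))*conj(exp(-4*I*pi/5)) + 1*(2*exp(-2*I*pi/5) + exp(-4*I*pi/5) + exp(4*I*pi/5) + 3*exp(2*I*pi/5))*conj(exp(2*I*pi/5)) + 1*(3*exp(-2*I*pi/5) + exp(-4*I*pi/5) + exp(4*I*pi/5) + 2*exp(2*I*pi/5))*conj(exp(-2*I*pi/5)) + 1*(2*exp(-4*I*pi/5) + exp(-2*I*pi/5) + exp(2*I*pi/5) + 3*exp(4*I*pi/5))*conj(exp(4*I*pi/5))]
      = (1/5)[(7) + (3 + 2*exp(-2*I*pi/5) + exp(-4*I*pi/5) + exp(2*I*pi/5)) + (3 + 2*exp(-4*I*pi/5) + exp(4*I*pi/5) + exp(2*I*pi/5)) + (3 + exp(-2*I*pi/5) + exp(-4*I*pi/5) + 2*exp(4*I*pi/5)) + (3 + exp(-2*I*pi/5) + exp(4*I*pi/5) + 2*exp(2*I*pi/5))] = 15/5 = 3
  <chi_rho, chi_4> = (1/5)[1*(7)*conj(1) + 1*(3*exp(-4*I*pi/5) + exp(-2*I*pi/5) + exp(2*I*pi/5) + 2*exp(4*I*pi/5))*conj(exp(-2*I*pi/5)) + 1*(2*exp(-2*I*pi/5) + exp(-4*I*pi/5) + exp(4*I*pi/5) + 3*exp(2*I*pi/5))*conj(exp(-4*I*pi/5)) + 1*(3*exp(-2*I*pi/5) + exp(-4*I*pi/5) + exp(4*I*pi/5) + 2*exp(2*I*pi/5))*conj(exp(4*I*pi/5)) + 1*(2*exp(-4*I*pi/5) + exp(-2*I*pi/5) + exp(2*I*pi/5) + 3*exp(4*I*pi/5))*conj(exp(2*I*pi/5))]
      = (1/5)[(7) + (1 + 3*exp(-2*I*pi/5) + 2*exp(-4*I*pi/5) + exp(4*I*pi/5)) + (1 + 3*exp(-4*I*pi/5) + exp(-2*I*pi/5) + 2*exp(2*I*pi/5)) + (1 + 2*exp(-2*I*pi/5) + exp(2*I*pi/5) + 3*exp(4*I*pi/5)) + (1 + exp(-4*I*pi/5) + 2*exp(4*I*pi/5) + 3*exp(2*I*pi/5))] = 5/5 = 1
(Exp terms are combined using exp(i*s)*conj(exp(i*t)) = exp(i*(s-t)), and sums of them are collapsed using the identity that for every m > 1 the m distinct m-th roots of unity sum to 0, e.g. 1 + exp(2*I*pi/3) + exp(-2*I*pi/3) = 0.)
Dimension check: dim(rho) = sum (mult * dim) = 0*1 + 1*1 + 2*1 + 3*1 + 1*1 = 7 = chi_rho(e) = 7.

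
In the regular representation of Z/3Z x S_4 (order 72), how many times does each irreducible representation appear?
Each irreducible V_i of dimension d_i appears with multiplicity d_i, i.e. rho_reg = (direct sum over all irreducibles V_i) d_i V_i. The irreducible dimensions for Z/3Z x S_4 are 1, 1, 1, 1, 1, 1, 2, 2, 2, 3, 3, 3, 3, 3, 3: 6 irreducibles of dimension 1, each with multiplicity 1; 3 irreducibles of dimension 2, each with multiplicity 2; 6 irreducibles of dimension 3, each with multiplicity 3. Total dimension 6*1*1 + 3*2*2 + 6*3*3 = 72 = |G|.

General theorem: in the regular representation of a finite group G, each irreducible appears with multiplicity equal to its dimension. Check: dim(rho_reg) = sum d_i^2 = 1 + 1 + 1 + 1 + 1 + 1 + 4 + 4 + 4 + 9 + 9 + 9 + 9 + 9 + 9 = 72 = |G|.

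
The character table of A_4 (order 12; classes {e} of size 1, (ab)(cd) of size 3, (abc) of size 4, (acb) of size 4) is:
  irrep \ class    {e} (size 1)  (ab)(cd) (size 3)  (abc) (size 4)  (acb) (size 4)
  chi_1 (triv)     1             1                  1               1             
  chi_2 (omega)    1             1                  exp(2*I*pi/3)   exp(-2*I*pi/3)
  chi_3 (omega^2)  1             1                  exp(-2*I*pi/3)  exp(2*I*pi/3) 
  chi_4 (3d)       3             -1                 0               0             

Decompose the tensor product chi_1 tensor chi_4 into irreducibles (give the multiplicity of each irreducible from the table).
chi_1 tensor chi_4 = chi_4 (all other irreducibles have multiplicity 0).

Why: The character of a tensor product is the pointwise product (chi_1 * chi_4)(C) = chi_1(C) * chi_4(C):
  {e}: (1)*(3), (ab)(cd): (1)*(-1), (abc): (1)*(0), (acb): (1)*(0)
so (chi_1 * chi_4) takes values
  {e} -> 3, (ab)(cd) -> -1, (abc) -> 0, (acb) -> 0.
Now take the inner product of this character with each irreducible chi from the table, <chi_1*chi_4, chi> = (1/12) sum_C |C| (chi_1*chi_4)(C) conj(chi(C)):
  <chi_1*chi_4, chi_1> = (1/12)[1*(3)*conj(1) + 3*(-1)*conj(1) + 4*(0)*conj(1) + 4*(0)*conj(1)]
      = (1/12)[(3) + (-3) + (0) + (0)] = 0/12 = 0
  <chi_1*chi_4, chi_2> = (1/12)[1*(3)*conj(1) + 3*(-1)*conj(1) + 4*(0)*conj(exp(2*I*pi/3)) + 4*(0)*conj(exp(-2*I*pi/3))]
      = (1/12)[(3) + (-3) + (0) + (0)] = 0/12 = 0
  <chi_1*chi_4, chi_3> = (1/12)[1*(3)*conj(1) + 3*(-1)*conj(1) + 4*(0)*conj(exp(-2*I*pi/3)) + 4*(0)*conj(exp(2*I*pi/3))]
      = (1/12)[(3) + (-3) + (0) + (0)] = 0/12 = 0
  <chi_1*chi_4, chi_4> = (1/12)[1*(3)*conj(3) + 3*(-1)*conj(-1) + 4*(0)*conj(0) + 4*(0)*conj(0)]
      = (1/12)[(9) + (3) + (0) + (0)] = 12/12 = 1
(Exp terms are combined using exp(i*s)*conj(exp(i*t)) = exp(i*(s-t)), and sums of them are collapsed using the identity that for every m > 1 the m distinct m-th roots of unity sum to 0, e.g. 1 + exp(2*I*pi/3) + exp(-2*I*pi/3) = 0.)
Hence the multiplicities are chi_4: 1. Dimension check: dim(chi_1)*dim(chi_4) = 1*3 = 3 and sum (mult * dim) = 1*3 = 3.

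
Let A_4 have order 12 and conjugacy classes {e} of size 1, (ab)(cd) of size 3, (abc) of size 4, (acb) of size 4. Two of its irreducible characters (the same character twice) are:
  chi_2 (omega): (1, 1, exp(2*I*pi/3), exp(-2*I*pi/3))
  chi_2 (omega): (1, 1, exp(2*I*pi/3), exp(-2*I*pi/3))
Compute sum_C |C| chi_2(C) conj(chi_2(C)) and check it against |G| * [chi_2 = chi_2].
Sum = 12 = |G| = 12; so <chi_2, chi_2> = 1 (norm-1 confirms irreducibility).

Solution. Compute term by term over conjugacy classes (|C| * chi_2(C) * conj(chi_2(C))):
  1*(1)*conj(1) + 3*(1)*conj(1) + 4*(exp(2*I*pi/3))*conj(exp(2*I*pi/3)) + 4*(exp(-2*I*pi/3))*conj(exp(-2*I*pi/3))
  = (1) + (3) + (4) + (4)
  = 12.
(Exp terms are combined using exp(i*s)*conj(exp(i*t)) = exp(i*(s-t)), and sums of them are collapsed using the identity that for every m > 1 the m distinct m-th roots of unity sum to 0, e.g. 1 + exp(2*I*pi/3) + exp(-2*I*pi/3) = 0.)
Dividing by |G| = 12 gives 12/12 = 1, matching the row-orthogonality relation <chi_2, chi_2> = [chi_2 = chi_2].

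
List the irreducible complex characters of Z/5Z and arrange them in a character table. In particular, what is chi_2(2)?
Character table of Z/5Z (irreps indexed chi_0,...,chi_4 with chi_k(m) = zeta_5^(k*m), zeta_5 = exp(2*pi*i/5)):
  irrep \ class  {0} (size 1)  {1} (size 1)    {2} (size 1)    {3} (size 1)    {4} (size 1)  
  chi_0          1             1               1               1               1             
  chi_1          1             exp(2*I*pi/5)   exp(4*I*pi/5)   exp(-4*I*pi/5)  exp(-2*I*pi/5)
  chi_2          1             exp(4*I*pi/5)   exp(-2*I*pi/5)  exp(2*I*pi/5)   exp(-4*I*pi/5)
  chi_3          1             exp(-4*I*pi/5)  exp(2*I*pi/5)   exp(-2*I*pi/5)  exp(4*I*pi/5) 
  chi_4          1             exp(-2*I*pi/5)  exp(-4*I*pi/5)  exp(4*I*pi/5)   exp(2*I*pi/5) 

Spot check: chi_2(2) = zeta_5^(2*2) = zeta_5^4 = exp(-2*I*pi/5).

Why: Z/5Z is abelian, so all 5 irreducible complex representations are 1-dimensional. They are given by chi_k(m) = zeta_5^(k*m) for k = 0,...,4. Row orthogonality: sum_m chi_k(m) conj(chi_l(m)) = 5 * [k = l].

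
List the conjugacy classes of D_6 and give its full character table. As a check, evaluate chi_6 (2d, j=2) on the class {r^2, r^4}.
Conjugacy classes: {e} of size 1, {r^3} of size 1, {r^1, r^5} of size 2, {r^2, r^4} of size 2, {s, sr^2, ...} of size 3, {sr, sr^3, ...} of size 3.
Character table:
  irrep \ class              {e} (size 1)  {r^3} (size 1)  {r^1, r^5} (size 2)  {r^2, r^4} (size 2)  {s, sr^2, ...} (size 3)  {sr, sr^3, ...} (size 3)
  chi_1 (triv)               1             1               1                    1                    1                        1                       
  chi_2 (sign: r->1, s->-1)  1             1               1                    1                    -1                       -1                      
  chi_3 (r->-1, s->1)        1             -1              -1                   1                    1                        -1                      
  chi_4 (r->-1, s->-1)       1             -1              -1                   1                    -1                       1                       
  chi_5 (2d, j=1)            2             -2              1                    -1                   0                        0                       
  chi_6 (2d, j=2)            2             2               -1                   -1                   0                        0                       

Spot check: chi_6 (2d, j=2) on {r^2, r^4} = -1.

Details: D_6 has order 2*6 = 12 with 6 conjugacy classes, hence 6 irreducibles. Sum of squared dims 1 + 1 + 1 + 1 + 4 + 4 = 12 = |G|. Linear characters come from the abelianisation; the 2-dimensional irreps have character r^k -> 2*cos(2*pi*j*k/6), reflections -> 0.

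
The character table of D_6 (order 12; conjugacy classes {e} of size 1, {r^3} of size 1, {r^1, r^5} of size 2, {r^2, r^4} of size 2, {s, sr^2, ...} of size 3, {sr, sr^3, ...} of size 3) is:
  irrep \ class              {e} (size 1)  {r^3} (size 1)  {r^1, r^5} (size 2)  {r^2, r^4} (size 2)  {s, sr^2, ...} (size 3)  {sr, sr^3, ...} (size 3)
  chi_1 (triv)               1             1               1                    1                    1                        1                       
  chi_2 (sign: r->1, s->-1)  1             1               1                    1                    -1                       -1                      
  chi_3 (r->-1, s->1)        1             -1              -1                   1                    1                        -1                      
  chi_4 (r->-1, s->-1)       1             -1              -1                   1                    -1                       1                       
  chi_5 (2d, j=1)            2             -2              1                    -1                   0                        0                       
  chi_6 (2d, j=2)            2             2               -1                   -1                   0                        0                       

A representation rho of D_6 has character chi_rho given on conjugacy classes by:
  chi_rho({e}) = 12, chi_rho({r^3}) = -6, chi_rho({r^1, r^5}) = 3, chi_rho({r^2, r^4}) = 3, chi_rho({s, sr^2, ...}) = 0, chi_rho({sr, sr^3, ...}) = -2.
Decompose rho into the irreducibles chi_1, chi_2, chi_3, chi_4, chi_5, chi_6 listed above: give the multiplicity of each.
Multiplicities: chi_1: 1, chi_2: 2, chi_3: 2, chi_4: 1, chi_5: 3, chi_6: 0.

Working: Use <chi_rho, chi> = (1/|G|) sum_C |C| * chi_rho(C) * conj(chi(C)) with |G| = 12 for each irreducible chi in the table:
  <chi_rho, chi_1> = (1/12)[1*(12)*conj(1) + 1*(-6)*conj(1) + 2*(3)*conj(1) + 2*(3)*conj(1) + 3*(0)*conj(1) + 3*(-2)*conj(1)]
      = (1/12)[(12) + (-6) + (6) + (6) + (0) + (-6)] = 12/12 = 1
  <chi_rho, chi_2> = (1/12)[1*(12)*conj(1) + 1*(-6)*conj(1) + 2*(3)*conj(1) + 2*(3)*conj(1) + 3*(0)*conj(-1) + 3*(-2)*conj(-1)]
      = (1/12)[(12) + (-6) + (6) + (6) + (0) + (6)] = 24/12 = 2
  <chi_rho, chi_3> = (1/12)[1*(12)*conj(1) + 1*(-6)*conj(-1) + 2*(3)*conj(-1) + 2*(3)*conj(1) + 3*(0)*conj(1) + 3*(-2)*conj(-1)]
      = (1/12)[(12) + (6) + (-6) + (6) + (0) + (6)] = 24/12 = 2
  <chi_rho, chi_4> = (1/12)[1*(12)*conj(1) + 1*(-6)*conj(-1) + 2*(3)*conj(-1) + 2*(3)*conj(1) + 3*(0)*conj(-1) + 3*(-2)*conj(1)]
      = (1/12)[(12) + (6) + (-6) + (6) + (0) + (-6)] = 12/12 = 1
  <chi_rho, chi_5> = (1/12)[1*(12)*conj(2) + 1*(-6)*conj(-2) + 2*(3)*conj(1) + 2*(3)*conj(-1) + 3*(0)*conj(0) + 3*(-2)*conj(0)]
      = (1/12)[(24) + (12) + (6) + (-6) + (0) + (0)] = 36/12 = 3
  <chi_rho, chi_6> = (1/12)[1*(12)*conj(2) + 1*(-6)*conj(2) + 2*(3)*conj(-1) + 2*(3)*conj(-1) + 3*(0)*conj(0) + 3*(-2)*conj(0)]
      = (1/12)[(24) + (-12) + (-6) + (-6) + (0) + (0)] = 0/12 = 0
Dimension check: dim(rho) = sum (mult * dim) = 1*1 + 2*1 + 2*1 + 1*1 + 3*2 + 0*2 = 12 = chi_rho(e) = 12.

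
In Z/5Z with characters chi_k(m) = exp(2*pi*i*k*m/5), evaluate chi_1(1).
chi_1(1) = zeta_5^1 = exp(2*I*pi/5)

Working: chi_1(1) = zeta_5^(1*1) = zeta_5^1. Since zeta_5^5 = 1, this equals zeta_5^1 = exp(2*pi*i*1/5) = exp(2*I*pi/5).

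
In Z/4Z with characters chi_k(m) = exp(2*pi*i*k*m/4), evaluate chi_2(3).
chi_2(3) = zeta_4^6 = -1

Details: chi_2(3) = zeta_4^(2*3) = zeta_4^6. Since zeta_4^4 = 1, this equals zeta_4^2 = exp(2*pi*i*2/4) = -1.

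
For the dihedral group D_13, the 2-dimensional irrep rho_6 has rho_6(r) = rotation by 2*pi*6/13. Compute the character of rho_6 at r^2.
chi_{rho_6}(r^2) = 2*cos(2*pi*6*2/13) = 2*cos(2*pi/13)

Solution. rho_6(r^2) is rotation by angle 2*pi*6*2/13, whose trace is 2*cos(2*pi*6*2/13) = 2*cos(2*pi/13).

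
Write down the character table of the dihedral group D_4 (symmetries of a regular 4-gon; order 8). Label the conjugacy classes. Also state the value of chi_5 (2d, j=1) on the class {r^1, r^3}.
Conjugacy classes: {e} of size 1, {r^2} of size 1, {r^1, r^3} of size 2, {s, sr^2, ...} of size 2, {sr, sr^3, ...} of size 2.
Character table:
  irrep \ class              {e} (size 1)  {r^2} (size 1)  {r^1, r^3} (size 2)  {s, sr^2, ...} (size 2)  {sr, sr^3, ...} (size 2)
  chi_1 (triv)               1             1               1                    1                        1                       
  chi_2 (sign: r->1, s->-1)  1             1               1                    -1                       -1                      
  chi_3 (r->-1, s->1)        1             1               -1                   1                        -1                      
  chi_4 (r->-1, s->-1)       1             1               -1                   -1                       1                       
  chi_5 (2d, j=1)            2             -2              0                    0                        0                       

Spot check: chi_5 (2d, j=1) on {r^1, r^3} = 0.

Working: D_4 has order 2*4 = 8 with 5 conjugacy classes, hence 5 irreducibles. Sum of squared dims 1 + 1 + 1 + 1 + 4 = 8 = |G|. Linear characters come from the abelianisation; the 2-dimensional irreps have character r^k -> 2*cos(2*pi*j*k/4), reflections -> 0.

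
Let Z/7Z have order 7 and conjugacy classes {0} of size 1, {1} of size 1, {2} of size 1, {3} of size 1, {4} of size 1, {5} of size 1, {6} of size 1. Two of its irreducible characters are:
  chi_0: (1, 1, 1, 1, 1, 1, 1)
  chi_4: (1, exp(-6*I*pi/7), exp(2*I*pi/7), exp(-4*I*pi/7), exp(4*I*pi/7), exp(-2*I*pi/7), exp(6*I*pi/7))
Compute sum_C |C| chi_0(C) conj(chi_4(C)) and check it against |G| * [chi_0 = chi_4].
Sum = 0; so <chi_0, chi_4> = 0 (distinct irreducibles are orthogonal).

Argument: Compute term by term over conjugacy classes (|C| * chi_0(C) * conj(chi_4(C))):
  1*(1)*conj(1) + 1*(1)*conj(exp(-6*I*pi/7)) + 1*(1)*conj(exp(2*I*pi/7)) + 1*(1)*conj(exp(-4*I*pi/7)) + 1*(1)*conj(exp(4*I*pi/7)) + 1*(1)*conj(exp(-2*I*pi/7)) + 1*(1)*conj(exp(6*I*pi/7))
  = (1) + (exp(6*I*pi/7)) + (exp(-2*I*pi/7)) + (exp(4*I*pi/7)) + (exp(-4*I*pi/7)) + (exp(2*I*pi/7)) + (exp(-6*I*pi/7))
  = 0.
(Exp terms are combined using exp(i*s)*conj(exp(i*t)) = exp(i*(s-t)), and sums of them are collapsed using the identity that for every m > 1 the m distinct m-th roots of unity sum to 0, e.g. 1 + exp(2*I*pi/3) + exp(-2*I*pi/3) = 0.)
Dividing by |G| = 7 gives 0/7 = 0, matching the row-orthogonality relation <chi_0, chi_4> = [chi_0 = chi_4].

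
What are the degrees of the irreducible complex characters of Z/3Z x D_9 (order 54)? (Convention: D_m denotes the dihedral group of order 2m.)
Dimensions: 1, 1, 1, 1, 1, 1, 2, 2, 2, 2, 2, 2, 2, 2, 2, 2, 2, 2

Reasoning: There are 18 irreducibles (= number of conjugacy classes). Their dimensions d_i satisfy sum d_i^2 = |G| = 54: 1 + 1 + 1 + 1 + 1 + 1 + 4 + 4 + 4 + 4 + 4 + 4 + 4 + 4 + 4 + 4 + 4 + 4 = 54. (For the product with Z/3Z: each of the 3 1-dim characters of Z/3Z tensors with each irrep of D_9, giving 3 copies of each D_9-dimension.)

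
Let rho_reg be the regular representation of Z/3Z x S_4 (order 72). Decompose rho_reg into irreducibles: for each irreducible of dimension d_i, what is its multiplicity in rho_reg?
Each irreducible V_i of dimension d_i appears with multiplicity d_i, i.e. rho_reg = (direct sum over all irreducibles V_i) d_i V_i. The irreducible dimensions for Z/3Z x S_4 are 1, 1, 1, 1, 1, 1, 2, 2, 2, 3, 3, 3, 3, 3, 3: 6 irreducibles of dimension 1, each with multiplicity 1; 3 irreducibles of dimension 2, each with multiplicity 2; 6 irreducibles of dimension 3, each with multiplicity 3. Total dimension 6*1*1 + 3*2*2 + 6*3*3 = 72 = |G|.

Solution. General theorem: in the regular representation of a finite group G, each irreducible appears with multiplicity equal to its dimension. Check: dim(rho_reg) = sum d_i^2 = 1 + 1 + 1 + 1 + 1 + 1 + 4 + 4 + 4 + 9 + 9 + 9 + 9 + 9 + 9 = 72 = |G|.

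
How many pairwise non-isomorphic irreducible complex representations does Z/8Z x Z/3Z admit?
24

Reasoning: The number of irreducible complex representations of a finite group equals its number of conjugacy classes. Z/8Z x Z/3Z is abelian of order 24, so every element is its own conjugacy class: 24 classes, so Z/8Z x Z/3Z (order 24) has exactly 24 irreducible complex representations.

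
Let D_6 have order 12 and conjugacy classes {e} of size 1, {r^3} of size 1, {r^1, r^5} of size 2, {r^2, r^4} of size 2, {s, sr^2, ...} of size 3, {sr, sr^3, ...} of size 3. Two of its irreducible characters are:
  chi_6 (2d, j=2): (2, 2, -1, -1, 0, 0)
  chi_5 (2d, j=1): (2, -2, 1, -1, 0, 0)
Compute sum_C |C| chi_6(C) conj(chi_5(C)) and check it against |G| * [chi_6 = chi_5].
Sum = 0; so <chi_6, chi_5> = 0 (distinct irreducibles are orthogonal).

Explanation: Compute term by term over conjugacy classes (|C| * chi_6(C) * conj(chi_5(C))):
  1*(2)*conj(2) + 1*(2)*conj(-2) + 2*(-1)*conj(1) + 2*(-1)*conj(-1) + 3*(0)*conj(0) + 3*(0)*conj(0)
  = (4) + (-4) + (-2) + (2) + (0) + (0)
  = 0.
Dividing by |G| = 12 gives 0/12 = 0, matching the row-orthogonality relation <chi_6, chi_5> = [chi_6 = chi_5].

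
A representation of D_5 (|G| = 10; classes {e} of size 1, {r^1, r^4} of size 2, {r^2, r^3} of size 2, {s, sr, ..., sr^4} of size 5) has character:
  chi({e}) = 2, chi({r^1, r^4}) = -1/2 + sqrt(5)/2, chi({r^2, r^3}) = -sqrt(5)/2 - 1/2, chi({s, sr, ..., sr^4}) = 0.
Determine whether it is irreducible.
Irreducible: <chi, chi> = 1.

Working: <chi, chi> = (1/|G|) sum_C |C| * |chi(C)|^2 = (1/10)[1*|2|^2 + 2*|-1/2 + sqrt(5)/2|^2 + 2*|-sqrt(5)/2 - 1/2|^2 + 5*|0|^2]
  = (1/10)[(4) + (3 - sqrt(5)) + (sqrt(5) + 3) + (0)] = 10/10 = 1.
A character is irreducible iff <chi, chi> = 1, so this representation is irreducible.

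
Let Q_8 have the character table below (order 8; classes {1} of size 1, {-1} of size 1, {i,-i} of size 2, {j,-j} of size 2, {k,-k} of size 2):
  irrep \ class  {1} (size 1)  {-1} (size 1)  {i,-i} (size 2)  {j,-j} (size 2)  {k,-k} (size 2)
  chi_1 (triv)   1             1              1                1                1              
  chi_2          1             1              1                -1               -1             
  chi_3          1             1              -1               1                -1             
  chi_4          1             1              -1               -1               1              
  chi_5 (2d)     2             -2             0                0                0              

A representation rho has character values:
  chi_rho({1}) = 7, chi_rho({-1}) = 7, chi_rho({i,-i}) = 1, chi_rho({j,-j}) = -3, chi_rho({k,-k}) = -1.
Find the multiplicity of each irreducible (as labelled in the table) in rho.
Multiplicities: chi_1: 1, chi_2: 3, chi_3: 1, chi_4: 2, chi_5: 0.

Details: Use <chi_rho, chi> = (1/|G|) sum_C |C| * chi_rho(C) * conj(chi(C)) with |G| = 8 for each irreducible chi in the table:
  <chi_rho, chi_1> = (1/8)[1*(7)*conj(1) + 1*(7)*conj(1) + 2*(1)*conj(1) + 2*(-3)*conj(1) + 2*(-1)*conj(1)]
      = (1/8)[(7) + (7) + (2) + (-6) + (-2)] = 8/8 = 1
  <chi_rho, chi_2> = (1/8)[1*(7)*conj(1) + 1*(7)*conj(1) + 2*(1)*conj(1) + 2*(-3)*conj(-1) + 2*(-1)*conj(-1)]
      = (1/8)[(7) + (7) + (2) + (6) + (2)] = 24/8 = 3
  <chi_rho, chi_3> = (1/8)[1*(7)*conj(1) + 1*(7)*conj(1) + 2*(1)*conj(-1) + 2*(-3)*conj(1) + 2*(-1)*conj(-1)]
      = (1/8)[(7) + (7) + (-2) + (-6) + (2)] = 8/8 = 1
  <chi_rho, chi_4> = (1/8)[1*(7)*conj(1) + 1*(7)*conj(1) + 2*(1)*conj(-1) + 2*(-3)*conj(-1) + 2*(-1)*conj(1)]
      = (1/8)[(7) + (7) + (-2) + (6) + (-2)] = 16/8 = 2
  <chi_rho, chi_5> = (1/8)[1*(7)*conj(2) + 1*(7)*conj(-2) + 2*(1)*conj(0) + 2*(-3)*conj(0) + 2*(-1)*conj(0)]
      = (1/8)[(14) + (-14) + (0) + (0) + (0)] = 0/8 = 0
Dimension check: dim(rho) = sum (mult * dim) = 1*1 + 3*1 + 1*1 + 2*1 + 0*2 = 7 = chi_rho(e) = 7.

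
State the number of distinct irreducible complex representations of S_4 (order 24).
5

Proof sketch: The number of irreducible complex representations of a finite group equals its number of conjugacy classes. Conjugacy classes in S_4 correspond to cycle types, i.e. partitions of 4; there are p(4) = 5 of them, so S_4 (order 24) has exactly 5 irreducible complex representations.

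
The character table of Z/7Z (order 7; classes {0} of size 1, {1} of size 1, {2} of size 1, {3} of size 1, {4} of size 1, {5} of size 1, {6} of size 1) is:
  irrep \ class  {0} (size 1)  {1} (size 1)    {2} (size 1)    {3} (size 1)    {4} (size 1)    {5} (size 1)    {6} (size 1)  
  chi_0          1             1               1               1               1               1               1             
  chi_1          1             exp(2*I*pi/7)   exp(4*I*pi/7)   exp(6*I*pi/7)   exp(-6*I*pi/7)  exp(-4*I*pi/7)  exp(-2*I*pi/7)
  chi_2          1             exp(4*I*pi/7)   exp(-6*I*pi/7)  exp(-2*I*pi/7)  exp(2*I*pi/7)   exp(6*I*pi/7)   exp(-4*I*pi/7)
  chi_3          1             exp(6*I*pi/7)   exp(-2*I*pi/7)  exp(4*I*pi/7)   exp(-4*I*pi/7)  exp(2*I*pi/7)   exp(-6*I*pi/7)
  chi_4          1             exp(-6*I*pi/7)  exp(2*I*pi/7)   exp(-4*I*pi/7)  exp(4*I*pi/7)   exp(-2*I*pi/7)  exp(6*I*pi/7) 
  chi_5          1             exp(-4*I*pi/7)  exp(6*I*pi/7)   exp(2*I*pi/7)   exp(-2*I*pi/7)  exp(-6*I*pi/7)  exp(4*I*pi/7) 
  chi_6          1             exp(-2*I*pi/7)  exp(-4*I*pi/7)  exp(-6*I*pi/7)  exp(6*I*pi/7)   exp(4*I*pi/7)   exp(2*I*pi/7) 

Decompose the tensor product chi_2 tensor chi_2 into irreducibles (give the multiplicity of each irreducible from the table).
chi_2 tensor chi_2 = chi_4 (all other irreducibles have multiplicity 0).

The character of a tensor product is the pointwise product (chi_2 * chi_2)(C) = chi_2(C) * chi_2(C):
  {0}: (1)*(1), {1}: (exp(4*I*pi/7))*(exp(4*I*pi/7)), {2}: (exp(-6*I*pi/7))*(exp(-6*I*pi/7)), {3}: (exp(-2*I*pi/7))*(exp(-2*I*pi/7)), {4}: (exp(2*I*pi/7))*(exp(2*I*pi/7)), {5}: (exp(6*I*pi/7))*(exp(6*I*pi/7)), {6}: (exp(-4*I*pi/7))*(exp(-4*I*pi/7))
so (chi_2 * chi_2) takes values
  {0} -> 1, {1} -> exp(-6*I*pi/7), {2} -> exp(2*I*pi/7), {3} -> exp(-4*I*pi/7), {4} -> exp(4*I*pi/7), {5} -> exp(-2*I*pi/7), {6} -> exp(6*I*pi/7).
Now take the inner product of this character with each irreducible chi from the table, <chi_2*chi_2, chi> = (1/7) sum_C |C| (chi_2*chi_2)(C) conj(chi(C)):
  <chi_2*chi_2, chi_0> = (1/7)[1*(1)*conj(1) + 1*(exp(-6*I*pi/7))*conj(1) + 1*(exp(2*I*pi/7))*conj(1) + 1*(exp(-4*I*pi/7))*conj(1) + 1*(exp(4*I*pi/7))*conj(1) + 1*(exp(-2*I*pi/7))*conj(1) + 1*(exp(6*I*pi/7))*conj(1)]
      = (1/7)[(1) + (exp(-6*I*pi/7)) + (exp(2*I*pi/7)) + (exp(-4*I*pi/7)) + (exp(4*I*pi/7)) + (exp(-2*I*pi/7)) + (exp(6*I*pi/7))] = 0/7 = 0
  <chi_2*chi_2, chi_1> = (1/7)[1*(1)*conj(1) + 1*(exp(-6*I*pi/7))*conj(exp(2*I*pi/7)) + 1*(exp(2*I*pi/7))*conj(exp(4*I*pi/7)) + 1*(exp(-4*I*pi/7))*conj(exp(6*I*pi/7)) + 1*(exp(4*I*pi/7))*conj(exp(-6*I*pi/7)) + 1*(exp(-2*I*pi/7))*conj(exp(-4*I*pi/7)) + 1*(exp(6*I*pi/7))*conj(exp(-2*I*pi/7))]
      = (1/7)[(1) + (exp(6*I*pi/7)) + (exp(-2*I*pi/7)) + (exp(4*I*pi/7)) + (exp(-4*I*pi/7)) + (exp(2*I*pi/7)) + (exp(-6*I*pi/7))] = 0/7 = 0
  <chi_2*chi_2, chi_2> = (1/7)[1*(1)*conj(1) + 1*(exp(-6*I*pi/7))*conj(exp(4*I*pi/7)) + 1*(exp(2*I*pi/7))*conj(exp(-6*I*pi/7)) + 1*(exp(-4*I*pi/7))*conj(exp(-2*I*pi/7)) + 1*(exp(4*I*pi/7))*conj(exp(2*I*pi/7)) + 1*(exp(-2*I*pi/7))*conj(exp(6*I*pi/7)) + 1*(exp(6*I*pi/7))*conj(exp(-4*I*pi/7))]
      = (1/7)[(1) + (exp(4*I*pi/7)) + (exp(-6*I*pi/7)) + (exp(-2*I*pi/7)) + (exp(2*I*pi/7)) + (exp(6*I*pi/7)) + (exp(-4*I*pi/7))] = 0/7 = 0
  <chi_2*chi_2, chi_3> = (1/7)[1*(1)*conj(1) + 1*(exp(-6*I*pi/7))*conj(exp(6*I*pi/7)) + 1*(exp(2*I*pi/7))*conj(exp(-2*I*pi/7)) + 1*(exp(-4*I*pi/7))*conj(exp(4*I*pi/7)) + 1*(exp(4*I*pi/7))*conj(exp(-4*I*pi/7)) + 1*(exp(-2*I*pi/7))*conj(exp(2*I*pi/7)) + 1*(exp(6*I*pi/7))*conj(exp(-6*I*pi/7))]
      = (1/7)[(1) + (exp(2*I*pi/7)) + (exp(4*I*pi/7)) + (exp(6*I*pi/7)) + (exp(-6*I*pi/7)) + (exp(-4*I*pi/7)) + (exp(-2*I*pi/7))] = 0/7 = 0
  <chi_2*chi_2, chi_4> = (1/7)[1*(1)*conj(1) + 1*(exp(-6*I*pi/7))*conj(exp(-6*I*pi/7)) + 1*(exp(2*I*pi/7))*conj(exp(2*I*pi/7)) + 1*(exp(-4*I*pi/7))*conj(exp(-4*I*pi/7)) + 1*(exp(4*I*pi/7))*conj(exp(4*I*pi/7)) + 1*(exp(-2*I*pi/7))*conj(exp(-2*I*pi/7)) + 1*(exp(6*I*pi/7))*conj(exp(6*I*pi/7))]
      = (1/7)[(1) + (1) + (1) + (1) + (1) + (1) + (1)] = 7/7 = 1
  <chi_2*chi_2, chi_5> = (1/7)[1*(1)*conj(1) + 1*(exp(-6*I*pi/7))*conj(exp(-4*I*pi/7)) + 1*(exp(2*I*pi/7))*conj(exp(6*I*pi/7)) + 1*(exp(-4*I*pi/7))*conj(exp(2*I*pi/7)) + 1*(exp(4*I*pi/7))*conj(exp(-2*I*pi/7)) + 1*(exp(-2*I*pi/7))*conj(exp(-6*I*pi/7)) + 1*(exp(6*I*pi/7))*conj(exp(4*I*pi/7))]
      = (1/7)[(1) + (exp(-2*I*pi/7)) + (exp(-4*I*pi/7)) + (exp(-6*I*pi/7)) + (exp(6*I*pi/7)) + (exp(4*I*pi/7)) + (exp(2*I*pi/7))] = 0/7 = 0
  <chi_2*chi_2, chi_6> = (1/7)[1*(1)*conj(1) + 1*(exp(-6*I*pi/7))*conj(exp(-2*I*pi/7)) + 1*(exp(2*I*pi/7))*conj(exp(-4*I*pi/7)) + 1*(exp(-4*I*pi/7))*conj(exp(-6*I*pi/7)) + 1*(exp(4*I*pi/7))*conj(exp(6*I*pi/7)) + 1*(exp(-2*I*pi/7))*conj(exp(4*I*pi/7)) + 1*(exp(6*I*pi/7))*conj(exp(2*I*pi/7))]
      = (1/7)[(1) + (exp(-4*I*pi/7)) + (exp(6*I*pi/7)) + (exp(2*I*pi/7)) + (exp(-2*I*pi/7)) + (exp(-6*I*pi/7)) + (exp(4*I*pi/7))] = 0/7 = 0
(Exp terms are combined using exp(i*s)*conj(exp(i*t)) = exp(i*(s-t)), and sums of them are collapsed using the identity that for every m > 1 the m distinct m-th roots of unity sum to 0, e.g. 1 + exp(2*I*pi/3) + exp(-2*I*pi/3) = 0.)
Hence the multiplicities are chi_4: 1. Dimension check: dim(chi_2)*dim(chi_2) = 1*1 = 1 and sum (mult * dim) = 1*1 = 1.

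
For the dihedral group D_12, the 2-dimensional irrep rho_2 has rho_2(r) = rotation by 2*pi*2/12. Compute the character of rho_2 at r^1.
chi_{rho_2}(r^1) = 2*cos(2*pi*2*1/12) = 1

Solution. rho_2(r^1) is rotation by angle 2*pi*2*1/12, whose trace is 2*cos(2*pi*2*1/12) = 1.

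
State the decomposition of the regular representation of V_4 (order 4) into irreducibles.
Each irreducible V_i of dimension d_i appears with multiplicity d_i, i.e. rho_reg = (direct sum over all irreducibles V_i) d_i V_i. The irreducible dimensions for V_4 are 1, 1, 1, 1: 4 irreducibles of dimension 1, each with multiplicity 1. Total dimension 4*1*1 = 4 = |G|.

Explanation: General theorem: in the regular representation of a finite group G, each irreducible appears with multiplicity equal to its dimension. Check: dim(rho_reg) = sum d_i^2 = 1 + 1 + 1 + 1 = 4 = |G|.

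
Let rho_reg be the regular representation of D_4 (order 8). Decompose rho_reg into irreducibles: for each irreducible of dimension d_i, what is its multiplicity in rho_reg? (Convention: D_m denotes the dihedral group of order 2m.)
Each irreducible V_i of dimension d_i appears with multiplicity d_i, i.e. rho_reg = (direct sum over all irreducibles V_i) d_i V_i. The irreducible dimensions for D_4 are 1, 1, 1, 1, 2: 4 irreducibles of dimension 1, each with multiplicity 1; 1 irreducible of dimension 2, with multiplicity 2. Total dimension 4*1*1 + 1*2*2 = 8 = |G|.

Why: General theorem: in the regular representation of a finite group G, each irreducible appears with multiplicity equal to its dimension. Check: dim(rho_reg) = sum d_i^2 = 1 + 1 + 1 + 1 + 4 = 8 = |G|.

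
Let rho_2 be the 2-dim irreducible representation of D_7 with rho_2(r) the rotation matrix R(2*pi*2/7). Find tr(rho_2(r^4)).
chi_{rho_2}(r^4) = 2*cos(2*pi*2*4/7) = 2*cos(16*pi/7)

Argument: rho_2(r^4) is rotation by angle 2*pi*2*4/7, whose trace is 2*cos(2*pi*2*4/7) = 2*cos(16*pi/7).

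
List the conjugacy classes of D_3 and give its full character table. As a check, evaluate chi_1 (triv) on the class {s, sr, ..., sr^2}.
Conjugacy classes: {e} of size 1, {r^1, r^2} of size 2, {s, sr, ..., sr^2} of size 3.
Character table:
  irrep \ class              {e} (size 1)  {r^1, r^2} (size 2)  {s, sr, ..., sr^2} (size 3)
  chi_1 (triv)               1             1                    1                          
  chi_2 (sign: r->1, s->-1)  1             1                    -1                         
  chi_3 (2d, j=1)            2             -1                   0                          

Spot check: chi_1 (triv) on {s, sr, ..., sr^2} = 1.

Working: D_3 has order 2*3 = 6 with 3 conjugacy classes, hence 3 irreducibles. Sum of squared dims 1 + 1 + 4 = 6 = |G|. Linear characters come from the abelianisation; the 2-dimensional irreps have character r^k -> 2*cos(2*pi*j*k/3), reflections -> 0.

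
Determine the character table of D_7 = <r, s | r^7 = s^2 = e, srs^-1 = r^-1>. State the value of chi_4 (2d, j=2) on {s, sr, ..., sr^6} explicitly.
Conjugacy classes: {e} of size 1, {r^1, r^6} of size 2, {r^2, r^5} of size 2, {r^3, r^4} of size 2, {s, sr, ..., sr^6} of size 7.
Character table:
  irrep \ class              {e} (size 1)  {r^1, r^6} (size 2)  {r^2, r^5} (size 2)  {r^3, r^4} (size 2)  {s, sr, ..., sr^6} (size 7)
  chi_1 (triv)               1             1                    1                    1                    1                          
  chi_2 (sign: r->1, s->-1)  1             1                    1                    1                    -1                         
  chi_3 (2d, j=1)            2             2*cos(2*pi/7)        -2*cos(3*pi/7)       -2*cos(pi/7)         0                          
  chi_4 (2d, j=2)            2             -2*cos(3*pi/7)       -2*cos(pi/7)         2*cos(2*pi/7)        0                          
  chi_5 (2d, j=3)            2             -2*cos(pi/7)         2*cos(2*pi/7)        -2*cos(3*pi/7)       0                          

Spot check: chi_4 (2d, j=2) on {s, sr, ..., sr^6} = 0.

Why: D_7 has order 2*7 = 14 with 5 conjugacy classes, hence 5 irreducibles. Sum of squared dims 1 + 1 + 4 + 4 + 4 = 14 = |G|. Linear characters come from the abelianisation; the 2-dimensional irreps have character r^k -> 2*cos(2*pi*j*k/7), reflections -> 0.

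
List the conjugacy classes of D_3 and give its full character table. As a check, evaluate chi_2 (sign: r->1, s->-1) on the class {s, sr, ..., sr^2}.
Conjugacy classes: {e} of size 1, {r^1, r^2} of size 2, {s, sr, ..., sr^2} of size 3.
Character table:
  irrep \ class              {e} (size 1)  {r^1, r^2} (size 2)  {s, sr, ..., sr^2} (size 3)
  chi_1 (triv)               1             1                    1                          
  chi_2 (sign: r->1, s->-1)  1             1                    -1                         
  chi_3 (2d, j=1)            2             -1                   0                          

Spot check: chi_2 (sign: r->1, s->-1) on {s, sr, ..., sr^2} = -1.

Explanation: D_3 has order 2*3 = 6 with 3 conjugacy classes, hence 3 irreducibles. Sum of squared dims 1 + 1 + 4 = 6 = |G|. Linear characters come from the abelianisation; the 2-dimensional irreps have character r^k -> 2*cos(2*pi*j*k/3), reflections -> 0.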